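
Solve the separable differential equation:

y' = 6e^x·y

Separating variables and integrating:
ln|y| = 6e^x + C

General solution: y = Ce^(6e^x)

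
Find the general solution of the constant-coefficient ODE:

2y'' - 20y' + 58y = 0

Characteristic equation: 2r² - 20r + 58 = 0
Divide by 2: r² - 10r + 29 = 0
Roots: r = 5 ± 2i (complex conjugates)
General solution: y = e^(5x)(C₁cos(2x) + C₂sin(2x))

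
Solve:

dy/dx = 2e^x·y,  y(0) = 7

General solution: y = Ce^(2e^x)
Applying IC y(0) = 7:
Particular solution: y = 7e^(2(e^x - 1))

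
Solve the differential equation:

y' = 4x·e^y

Separating variables and integrating:
-e^(-y) = 2x² + C

General solution: y = -ln(C - 2x²)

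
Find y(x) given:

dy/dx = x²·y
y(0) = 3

General solution: y = Ce^(x³/3)
Applying IC y(0) = 3:
Particular solution: y = 3e^(x³/3)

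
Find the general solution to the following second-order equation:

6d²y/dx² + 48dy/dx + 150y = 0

Characteristic equation: 6r² + 48r + 150 = 0
Divide by 6: r² + 8r + 25 = 0
Roots: r = -4 ± 3i (complex conjugates)
General solution: y = e^(-4x)(C₁cos(3x) + C₂sin(3x))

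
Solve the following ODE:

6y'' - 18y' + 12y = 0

Characteristic equation: 6r² - 18r + 12 = 0
Divide by 6: r² - 3r + 2 = 0
Roots: r = 1, 2 (distinct real)
General solution: y = C₁e^x + C₂e^(2x)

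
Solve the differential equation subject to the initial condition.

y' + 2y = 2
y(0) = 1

General solution: y = 1 + Ce^(-2x)
Applying y(0) = 1: C = 1 - 1 = 0
Particular solution: y = 1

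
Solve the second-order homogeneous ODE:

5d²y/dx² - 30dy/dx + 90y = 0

Characteristic equation: 5r² - 30r + 90 = 0
Divide by 5: r² - 6r + 18 = 0
Roots: r = 3 ± 3i (complex conjugates)
General solution: y = e^(3x)(C₁cos(3x) + C₂sin(3x))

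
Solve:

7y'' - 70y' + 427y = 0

Characteristic equation: 7r² - 70r + 427 = 0
Divide by 7: r² - 10r + 61 = 0
Roots: r = 5 ± 6i (complex conjugates)
General solution: y = e^(5x)(C₁cos(6x) + C₂sin(6x))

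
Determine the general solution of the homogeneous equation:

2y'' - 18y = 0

Characteristic equation: 2r² - 18 = 0
Divide by 2: r² - 9 = 0
Roots: r = 3, -3 (distinct real)
General solution: y = C₁e^(3x) + C₂e^(-3x)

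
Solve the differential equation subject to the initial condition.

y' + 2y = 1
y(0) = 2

General solution: y = 1/2 + Ce^(-2x)
Applying y(0) = 2: C = 2 - 1/2 = 3/2
Particular solution: y = 1/2 + (3/2)e^(-2x)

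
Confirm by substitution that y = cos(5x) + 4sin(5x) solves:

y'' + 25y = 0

Verification:
y'' = -25cos(5x) - 100sin(5x)
y'' + 25y = 0 ✓

Yes, it is a solution.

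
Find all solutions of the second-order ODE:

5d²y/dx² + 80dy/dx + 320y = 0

Characteristic equation: 5r² + 80r + 320 = 0
Divide by 5: r² + 16r + 64 = 0
Factored: (r + 8)² = 0
Repeated root: r = -8
General solution: y = (C₁ + C₂x)e^(-8x)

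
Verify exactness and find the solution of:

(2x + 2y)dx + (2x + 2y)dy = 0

Verify exactness: ∂M/∂y = ∂N/∂x ✓
Find F(x,y) such that ∂F/∂x = M, ∂F/∂y = N
Solution: x² + 2xy + y² = C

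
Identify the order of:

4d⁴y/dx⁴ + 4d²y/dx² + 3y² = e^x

The order is 4 (highest derivative is of order 4).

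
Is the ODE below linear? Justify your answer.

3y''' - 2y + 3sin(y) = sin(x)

No. Nonlinear (sin(y) is nonlinear in y)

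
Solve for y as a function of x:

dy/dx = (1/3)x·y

Separating variables and integrating:
ln|y| = x^2/6 + C

General solution: y = Ce^(x^2/6)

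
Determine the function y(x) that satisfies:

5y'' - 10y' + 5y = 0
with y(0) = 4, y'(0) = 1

General solution: y = (C₁ + C₂x)e^x
Repeated root r = 1
Applying ICs: C₁ = 4, C₂ = -3
Particular solution: y = (4 - 3x)e^x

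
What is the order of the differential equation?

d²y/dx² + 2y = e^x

The order is 2 (highest derivative is of order 2).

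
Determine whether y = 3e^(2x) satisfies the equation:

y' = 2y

Verification:
y = 3e^(2x)
y' = 6e^(2x)
2y = 6e^(2x)
y' = 2y ✓

Yes, it is a solution.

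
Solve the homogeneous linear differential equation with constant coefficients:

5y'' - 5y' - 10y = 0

Characteristic equation: 5r² - 5r - 10 = 0
Divide by 5: r² - r - 2 = 0
Roots: r = 2, -1 (distinct real)
General solution: y = C₁e^(2x) + C₂e^(-x)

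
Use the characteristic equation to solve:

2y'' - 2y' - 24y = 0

Characteristic equation: 2r² - 2r - 24 = 0
Divide by 2: r² - r - 12 = 0
Roots: r = 4, -3 (distinct real)
General solution: y = C₁e^(4x) + C₂e^(-3x)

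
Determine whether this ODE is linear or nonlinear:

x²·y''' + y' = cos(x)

Linear (y and its derivatives appear to the first power only, no products of y terms)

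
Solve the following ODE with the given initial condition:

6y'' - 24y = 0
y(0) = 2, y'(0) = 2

General solution: y = C₁e^(2x) + C₂e^(-2x)
Applying ICs: C₁ = 3/2, C₂ = 1/2
Particular solution: y = (3/2)e^(2x) + (1/2)e^(-2x)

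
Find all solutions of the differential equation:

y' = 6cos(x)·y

Separating variables and integrating:
ln|y| = 6sin(x) + C

General solution: y = Ce^(6sin(x))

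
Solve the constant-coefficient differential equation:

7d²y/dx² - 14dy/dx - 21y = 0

Characteristic equation: 7r² - 14r - 21 = 0
Divide by 7: r² - 2r - 3 = 0
Roots: r = 3, -1 (distinct real)
General solution: y = C₁e^(3x) + C₂e^(-x)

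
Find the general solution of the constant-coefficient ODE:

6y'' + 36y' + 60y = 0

Characteristic equation: 6r² + 36r + 60 = 0
Divide by 6: r² + 6r + 10 = 0
Roots: r = -3 ± i (complex conjugates)
General solution: y = e^(-3x)(C₁cos(x) + C₂sin(x))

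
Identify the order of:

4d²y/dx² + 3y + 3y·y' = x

The order is 2 (highest derivative is of order 2).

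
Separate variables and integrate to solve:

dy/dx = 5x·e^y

Separating variables and integrating:
-e^(-y) = 5x²/2 + C

General solution: y = -ln(C - 5x²/2)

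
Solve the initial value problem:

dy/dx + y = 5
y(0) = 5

General solution: y = 5 + Ce^(-x)
Applying y(0) = 5: C = 5 - 5 = 0
Particular solution: y = 5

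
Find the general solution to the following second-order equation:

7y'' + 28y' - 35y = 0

Characteristic equation: 7r² + 28r - 35 = 0
Divide by 7: r² + 4r - 5 = 0
Roots: r = 1, -5 (distinct real)
General solution: y = C₁e^x + C₂e^(-5x)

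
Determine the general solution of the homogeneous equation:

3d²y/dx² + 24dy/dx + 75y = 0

Characteristic equation: 3r² + 24r + 75 = 0
Divide by 3: r² + 8r + 25 = 0
Roots: r = -4 ± 3i (complex conjugates)
General solution: y = e^(-4x)(C₁cos(3x) + C₂sin(3x))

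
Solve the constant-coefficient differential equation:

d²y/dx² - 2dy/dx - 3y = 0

Characteristic equation: r² - 2r - 3 = 0
Roots: r = 3, -1 (distinct real)
General solution: y = C₁e^(3x) + C₂e^(-x)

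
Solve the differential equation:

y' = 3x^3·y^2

Separating variables and integrating:
-1/y = 3x^4/4 + C

General solution: y^-1 = (-3/4)x^4 + C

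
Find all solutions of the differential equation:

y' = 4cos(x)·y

Separating variables and integrating:
ln|y| = 4sin(x) + C

General solution: y = Ce^(4sin(x))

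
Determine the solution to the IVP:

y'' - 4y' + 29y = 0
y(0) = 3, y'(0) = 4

General solution: y = e^(2x)(C₁cos(5x) + C₂sin(5x))
Complex roots r = 2 ± 5i
Applying ICs: C₁ = 3, C₂ = -2/5
Particular solution: y = e^(2x)(3cos(5x) - (2/5)sin(5x))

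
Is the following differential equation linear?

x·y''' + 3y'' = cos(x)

Yes. Linear (y and its derivatives appear to the first power only, no products of y terms)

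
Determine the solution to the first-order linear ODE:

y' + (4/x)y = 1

Using integrating factor method:

General solution: y = (1/5)x + Cx^(-4)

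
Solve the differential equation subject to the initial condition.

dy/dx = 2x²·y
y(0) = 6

General solution: y = Ce^(2x³/3)
Applying IC y(0) = 6:
Particular solution: y = 6e^(2x³/3)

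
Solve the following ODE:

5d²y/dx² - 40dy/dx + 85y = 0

Characteristic equation: 5r² - 40r + 85 = 0
Divide by 5: r² - 8r + 17 = 0
Roots: r = 4 ± i (complex conjugates)
General solution: y = e^(4x)(C₁cos(x) + C₂sin(x))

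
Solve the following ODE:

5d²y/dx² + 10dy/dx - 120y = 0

Characteristic equation: 5r² + 10r - 120 = 0
Divide by 5: r² + 2r - 24 = 0
Roots: r = 4, -6 (distinct real)
General solution: y = C₁e^(4x) + C₂e^(-6x)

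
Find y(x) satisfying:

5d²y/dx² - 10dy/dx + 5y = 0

Characteristic equation: 5r² - 10r + 5 = 0
Divide by 5: r² - 2r + 1 = 0
Factored: (r - 1)² = 0
Repeated root: r = 1
General solution: y = (C₁ + C₂x)e^x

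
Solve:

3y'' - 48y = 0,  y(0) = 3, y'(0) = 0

General solution: y = C₁e^(4x) + C₂e^(-4x)
Applying ICs: C₁ = 3/2, C₂ = 3/2
Particular solution: y = (3/2)e^(4x) + (3/2)e^(-4x)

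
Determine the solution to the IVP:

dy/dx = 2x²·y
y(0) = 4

General solution: y = Ce^(2x³/3)
Applying IC y(0) = 4:
Particular solution: y = 4e^(2x³/3)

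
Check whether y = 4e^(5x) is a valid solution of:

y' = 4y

Verification:
y = 4e^(5x)
y' = 20e^(5x)
But 4y = 16e^(5x)
y' ≠ 4y — the derivative does not match

No, it is not a solution.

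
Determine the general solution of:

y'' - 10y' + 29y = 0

Characteristic equation: r² - 10r + 29 = 0
Roots: r = 5 ± 2i (complex conjugates)
General solution: y = e^(5x)(C₁cos(2x) + C₂sin(2x))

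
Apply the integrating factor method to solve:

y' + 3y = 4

Using integrating factor method:

General solution: y = 4/3 + Ce^(-3x)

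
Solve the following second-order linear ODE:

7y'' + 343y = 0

Characteristic equation: 7r² + 343 = 0
Divide by 7: r² + 49 = 0
Roots: r = ±7i (complex conjugates)
General solution: y = C₁cos(7x) + C₂sin(7x)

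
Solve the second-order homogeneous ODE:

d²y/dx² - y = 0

Characteristic equation: r² - 1 = 0
Roots: r = 1, -1 (distinct real)
General solution: y = C₁e^x + C₂e^(-x)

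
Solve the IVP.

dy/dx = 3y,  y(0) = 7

General solution: y = Ce^(3x)
Applying IC y(0) = 7:
Particular solution: y = 7e^(3x)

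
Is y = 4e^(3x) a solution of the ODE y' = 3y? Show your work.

Verification:
y = 4e^(3x)
y' = 12e^(3x)
3y = 12e^(3x)
y' = 3y ✓

Yes, it is a solution.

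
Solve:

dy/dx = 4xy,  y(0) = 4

General solution: y = Ce^(2x²)
Applying IC y(0) = 4:
Particular solution: y = 4e^(2x²)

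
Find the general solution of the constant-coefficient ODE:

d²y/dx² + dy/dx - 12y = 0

Characteristic equation: r² + r - 12 = 0
Roots: r = 3, -4 (distinct real)
General solution: y = C₁e^(3x) + C₂e^(-4x)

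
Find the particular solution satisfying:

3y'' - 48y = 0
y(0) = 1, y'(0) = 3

General solution: y = C₁e^(4x) + C₂e^(-4x)
Applying ICs: C₁ = 7/8, C₂ = 1/8
Particular solution: y = (7/8)e^(4x) + (1/8)e^(-4x)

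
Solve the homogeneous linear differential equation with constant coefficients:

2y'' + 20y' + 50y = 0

Characteristic equation: 2r² + 20r + 50 = 0
Divide by 2: r² + 10r + 25 = 0
Factored: (r + 5)² = 0
Repeated root: r = -5
General solution: y = (C₁ + C₂x)e^(-5x)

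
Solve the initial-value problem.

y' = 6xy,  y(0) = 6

General solution: y = Ce^(3x²)
Applying IC y(0) = 6:
Particular solution: y = 6e^(3x²)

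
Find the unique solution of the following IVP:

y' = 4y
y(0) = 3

General solution: y = Ce^(4x)
Applying IC y(0) = 3:
Particular solution: y = 3e^(4x)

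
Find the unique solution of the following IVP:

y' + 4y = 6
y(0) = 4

General solution: y = 3/2 + Ce^(-4x)
Applying y(0) = 4: C = 4 - 3/2 = 5/2
Particular solution: y = 3/2 + (5/2)e^(-4x)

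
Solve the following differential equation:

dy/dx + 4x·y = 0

Using integrating factor method:

General solution: y = Ce^(-2x^2)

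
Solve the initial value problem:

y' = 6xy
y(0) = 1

General solution: y = Ce^(3x²)
Applying IC y(0) = 1:
Particular solution: y = e^(3x²)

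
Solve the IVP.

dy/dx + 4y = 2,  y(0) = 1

General solution: y = 1/2 + Ce^(-4x)
Applying y(0) = 1: C = 1 - 1/2 = 1/2
Particular solution: y = 1/2 + (1/2)e^(-4x)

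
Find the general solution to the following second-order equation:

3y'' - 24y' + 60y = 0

Characteristic equation: 3r² - 24r + 60 = 0
Divide by 3: r² - 8r + 20 = 0
Roots: r = 4 ± 2i (complex conjugates)
General solution: y = e^(4x)(C₁cos(2x) + C₂sin(2x))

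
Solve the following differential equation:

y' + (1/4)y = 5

Using integrating factor method:

General solution: y = 20 + Ce^(-x/4)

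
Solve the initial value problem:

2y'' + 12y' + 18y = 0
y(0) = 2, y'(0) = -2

General solution: y = (C₁ + C₂x)e^(-3x)
Repeated root r = -3
Applying ICs: C₁ = 2, C₂ = 4
Particular solution: y = (2 + 4x)e^(-3x)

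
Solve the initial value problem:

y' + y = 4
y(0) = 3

General solution: y = 4 + Ce^(-x)
Applying y(0) = 3: C = 3 - 4 = -1
Particular solution: y = 4 - e^(-x)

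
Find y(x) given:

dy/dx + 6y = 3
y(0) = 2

General solution: y = 1/2 + Ce^(-6x)
Applying y(0) = 2: C = 2 - 1/2 = 3/2
Particular solution: y = 1/2 + (3/2)e^(-6x)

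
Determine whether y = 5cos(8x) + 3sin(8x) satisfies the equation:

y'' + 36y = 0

Verification:
y'' = -320cos(8x) - 192sin(8x)
y'' + 36y ≠ 0 (frequency mismatch: got 64 instead of 36)

No, it is not a solution.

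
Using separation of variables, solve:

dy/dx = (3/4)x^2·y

Separating variables and integrating:
ln|y| = x^3/4 + C

General solution: y = Ce^(x^3/4)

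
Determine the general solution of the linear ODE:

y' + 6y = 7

Using integrating factor method:

General solution: y = 7/6 + Ce^(-6x)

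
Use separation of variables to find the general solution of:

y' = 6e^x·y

Separating variables and integrating:
ln|y| = 6e^x + C

General solution: y = Ce^(6e^x)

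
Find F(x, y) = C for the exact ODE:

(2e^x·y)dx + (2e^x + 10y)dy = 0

Verify exactness: ∂M/∂y = ∂N/∂x ✓
Find F(x,y) such that ∂F/∂x = M, ∂F/∂y = N
Solution: 2e^x·y + 5y² = C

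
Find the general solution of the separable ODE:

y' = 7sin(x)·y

Separating variables and integrating:
ln|y| = -7cos(x) + C

General solution: y = Ce^(-7cos(x))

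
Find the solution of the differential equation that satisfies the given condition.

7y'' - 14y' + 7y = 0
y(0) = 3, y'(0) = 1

General solution: y = (C₁ + C₂x)e^x
Repeated root r = 1
Applying ICs: C₁ = 3, C₂ = -2
Particular solution: y = (3 - 2x)e^x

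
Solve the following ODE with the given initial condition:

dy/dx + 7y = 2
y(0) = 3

General solution: y = 2/7 + Ce^(-7x)
Applying y(0) = 3: C = 3 - 2/7 = 19/7
Particular solution: y = 2/7 + (19/7)e^(-7x)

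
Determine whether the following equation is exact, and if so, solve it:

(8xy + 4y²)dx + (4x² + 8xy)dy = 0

Verify exactness: ∂M/∂y = ∂N/∂x ✓
Find F(x,y) such that ∂F/∂x = M, ∂F/∂y = N
Solution: 4x²y + 4xy² = C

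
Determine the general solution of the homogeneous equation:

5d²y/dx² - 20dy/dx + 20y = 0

Characteristic equation: 5r² - 20r + 20 = 0
Divide by 5: r² - 4r + 4 = 0
Factored: (r - 2)² = 0
Repeated root: r = 2
General solution: y = (C₁ + C₂x)e^(2x)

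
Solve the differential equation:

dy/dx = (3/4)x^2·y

Separating variables and integrating:
ln|y| = x^3/4 + C

General solution: y = Ce^(x^3/4)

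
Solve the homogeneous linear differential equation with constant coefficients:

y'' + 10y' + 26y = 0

Characteristic equation: r² + 10r + 26 = 0
Roots: r = -5 ± i (complex conjugates)
General solution: y = e^(-5x)(C₁cos(x) + C₂sin(x))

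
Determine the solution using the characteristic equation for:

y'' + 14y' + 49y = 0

Characteristic equation: r² + 14r + 49 = 0
Factored: (r + 7)² = 0
Repeated root: r = -7
General solution: y = (C₁ + C₂x)e^(-7x)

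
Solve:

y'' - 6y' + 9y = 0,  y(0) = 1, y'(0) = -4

General solution: y = (C₁ + C₂x)e^(3x)
Repeated root r = 3
Applying ICs: C₁ = 1, C₂ = -7
Particular solution: y = (1 - 7x)e^(3x)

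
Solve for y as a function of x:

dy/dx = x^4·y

Separating variables and integrating:
ln|y| = x^5/5 + C

General solution: y = Ce^(x^5/5)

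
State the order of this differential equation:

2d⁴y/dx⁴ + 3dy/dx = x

The order is 4 (highest derivative is of order 4).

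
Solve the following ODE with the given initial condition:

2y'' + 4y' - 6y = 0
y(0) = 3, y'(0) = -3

General solution: y = C₁e^x + C₂e^(-3x)
Applying ICs: C₁ = 3/2, C₂ = 3/2
Particular solution: y = (3/2)e^x + (3/2)e^(-3x)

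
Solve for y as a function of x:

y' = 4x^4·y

Separating variables and integrating:
ln|y| = 4x^5/5 + C

General solution: y = Ce^(4x^5/5)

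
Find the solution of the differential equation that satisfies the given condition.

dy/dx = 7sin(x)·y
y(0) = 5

General solution: y = Ce^(-7cos(x))
Applying IC y(0) = 5:
Particular solution: y = 5e^(7(1-cos(x)))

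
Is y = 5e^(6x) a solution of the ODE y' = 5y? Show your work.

Verification:
y = 5e^(6x)
y' = 30e^(6x)
But 5y = 25e^(6x)
y' ≠ 5y — the derivative does not match

No, it is not a solution.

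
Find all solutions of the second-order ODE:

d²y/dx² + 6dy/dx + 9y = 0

Characteristic equation: r² + 6r + 9 = 0
Factored: (r + 3)² = 0
Repeated root: r = -3
General solution: y = (C₁ + C₂x)e^(-3x)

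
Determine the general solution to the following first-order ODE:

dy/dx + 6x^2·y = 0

Using integrating factor method:

General solution: y = Ce^(-2x^3)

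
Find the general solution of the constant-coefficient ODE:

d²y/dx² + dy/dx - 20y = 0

Characteristic equation: r² + r - 20 = 0
Roots: r = 4, -5 (distinct real)
General solution: y = C₁e^(4x) + C₂e^(-5x)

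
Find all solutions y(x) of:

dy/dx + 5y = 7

Using integrating factor method:

General solution: y = 7/5 + Ce^(-5x)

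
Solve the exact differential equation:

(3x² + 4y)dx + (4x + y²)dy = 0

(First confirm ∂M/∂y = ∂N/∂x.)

Verify exactness: ∂M/∂y = ∂N/∂x ✓
Find F(x,y) such that ∂F/∂x = M, ∂F/∂y = N
Solution: x³ + 4xy + y³/3 = C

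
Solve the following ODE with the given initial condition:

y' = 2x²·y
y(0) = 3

General solution: y = Ce^(2x³/3)
Applying IC y(0) = 3:
Particular solution: y = 3e^(2x³/3)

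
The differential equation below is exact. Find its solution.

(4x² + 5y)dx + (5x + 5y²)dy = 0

Verify exactness: ∂M/∂y = ∂N/∂x ✓
Find F(x,y) such that ∂F/∂x = M, ∂F/∂y = N
Solution: 4x³/3 + 5xy + 5y³/3 = C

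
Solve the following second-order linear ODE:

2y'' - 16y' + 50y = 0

Characteristic equation: 2r² - 16r + 50 = 0
Divide by 2: r² - 8r + 25 = 0
Roots: r = 4 ± 3i (complex conjugates)
General solution: y = e^(4x)(C₁cos(3x) + C₂sin(3x))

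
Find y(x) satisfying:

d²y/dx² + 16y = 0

Characteristic equation: r² + 16 = 0
Roots: r = ±4i (complex conjugates)
General solution: y = C₁cos(4x) + C₂sin(4x)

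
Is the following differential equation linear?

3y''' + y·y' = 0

No. Nonlinear (product y·y')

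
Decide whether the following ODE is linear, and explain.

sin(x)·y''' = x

Linear (y and its derivatives appear to the first power only, no products of y terms)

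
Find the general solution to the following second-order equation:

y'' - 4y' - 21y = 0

Characteristic equation: r² - 4r - 21 = 0
Roots: r = 7, -3 (distinct real)
General solution: y = C₁e^(7x) + C₂e^(-3x)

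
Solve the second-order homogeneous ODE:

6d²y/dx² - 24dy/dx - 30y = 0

Characteristic equation: 6r² - 24r - 30 = 0
Divide by 6: r² - 4r - 5 = 0
Roots: r = 5, -1 (distinct real)
General solution: y = C₁e^(5x) + C₂e^(-x)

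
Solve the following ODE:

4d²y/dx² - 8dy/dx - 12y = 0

Characteristic equation: 4r² - 8r - 12 = 0
Divide by 4: r² - 2r - 3 = 0
Roots: r = 3, -1 (distinct real)
General solution: y = C₁e^(3x) + C₂e^(-x)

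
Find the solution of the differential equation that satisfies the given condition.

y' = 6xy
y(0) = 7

General solution: y = Ce^(3x²)
Applying IC y(0) = 7:
Particular solution: y = 7e^(3x²)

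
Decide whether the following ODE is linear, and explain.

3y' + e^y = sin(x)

Nonlinear (e^y is nonlinear in y)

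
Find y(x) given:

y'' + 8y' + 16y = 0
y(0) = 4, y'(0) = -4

General solution: y = (C₁ + C₂x)e^(-4x)
Repeated root r = -4
Applying ICs: C₁ = 4, C₂ = 12
Particular solution: y = (4 + 12x)e^(-4x)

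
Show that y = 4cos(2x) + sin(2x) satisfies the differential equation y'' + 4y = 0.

Verification:
y'' = -16cos(2x) - 4sin(2x)
y'' + 4y = 0 ✓

Yes, it is a solution.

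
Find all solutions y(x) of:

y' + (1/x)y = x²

Using integrating factor method:

General solution: y = (1/4)x^3 + C/x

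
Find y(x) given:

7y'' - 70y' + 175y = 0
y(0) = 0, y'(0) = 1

General solution: y = (C₁ + C₂x)e^(5x)
Repeated root r = 5
Applying ICs: C₁ = 0, C₂ = 1
Particular solution: y = xe^(5x)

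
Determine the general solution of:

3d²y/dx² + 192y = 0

Characteristic equation: 3r² + 192 = 0
Divide by 3: r² + 64 = 0
Roots: r = ±8i (complex conjugates)
General solution: y = C₁cos(8x) + C₂sin(8x)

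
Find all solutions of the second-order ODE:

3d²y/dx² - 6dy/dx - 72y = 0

Characteristic equation: 3r² - 6r - 72 = 0
Divide by 3: r² - 2r - 24 = 0
Roots: r = 6, -4 (distinct real)
General solution: y = C₁e^(6x) + C₂e^(-4x)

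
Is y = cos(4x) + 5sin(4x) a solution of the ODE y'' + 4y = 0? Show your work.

Verification:
y'' = -16cos(4x) - 80sin(4x)
y'' + 4y ≠ 0 (frequency mismatch: got 16 instead of 4)

No, it is not a solution.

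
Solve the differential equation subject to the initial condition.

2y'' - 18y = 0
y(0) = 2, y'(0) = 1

General solution: y = C₁e^(3x) + C₂e^(-3x)
Applying ICs: C₁ = 7/6, C₂ = 5/6
Particular solution: y = (7/6)e^(3x) + (5/6)e^(-3x)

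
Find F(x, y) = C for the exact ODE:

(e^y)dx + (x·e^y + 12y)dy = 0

Verify exactness: ∂M/∂y = ∂N/∂x ✓
Find F(x,y) such that ∂F/∂x = M, ∂F/∂y = N
Solution: x·e^y + 6y² = C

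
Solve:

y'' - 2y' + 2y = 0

Characteristic equation: r² - 2r + 2 = 0
Roots: r = 1 ± i (complex conjugates)
General solution: y = e^x(C₁cos(x) + C₂sin(x))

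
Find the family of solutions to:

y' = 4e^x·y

Separating variables and integrating:
ln|y| = 4e^x + C

General solution: y = Ce^(4e^x)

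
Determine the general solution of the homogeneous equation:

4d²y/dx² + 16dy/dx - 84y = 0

Characteristic equation: 4r² + 16r - 84 = 0
Divide by 4: r² + 4r - 21 = 0
Roots: r = 3, -7 (distinct real)
General solution: y = C₁e^(3x) + C₂e^(-7x)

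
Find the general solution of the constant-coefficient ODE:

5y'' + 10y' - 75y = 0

Characteristic equation: 5r² + 10r - 75 = 0
Divide by 5: r² + 2r - 15 = 0
Roots: r = 3, -5 (distinct real)
General solution: y = C₁e^(3x) + C₂e^(-5x)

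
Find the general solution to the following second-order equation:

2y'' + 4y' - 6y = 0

Characteristic equation: 2r² + 4r - 6 = 0
Divide by 2: r² + 2r - 3 = 0
Roots: r = 1, -3 (distinct real)
General solution: y = C₁e^x + C₂e^(-3x)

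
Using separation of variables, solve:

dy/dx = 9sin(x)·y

Separating variables and integrating:
ln|y| = -9cos(x) + C

General solution: y = Ce^(-9cos(x))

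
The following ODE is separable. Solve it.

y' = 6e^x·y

Separating variables and integrating:
ln|y| = 6e^x + C

General solution: y = Ce^(6e^x)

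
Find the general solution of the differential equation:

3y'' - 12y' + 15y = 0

Characteristic equation: 3r² - 12r + 15 = 0
Divide by 3: r² - 4r + 5 = 0
Roots: r = 2 ± i (complex conjugates)
General solution: y = e^(2x)(C₁cos(x) + C₂sin(x))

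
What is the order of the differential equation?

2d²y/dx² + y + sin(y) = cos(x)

The order is 2 (highest derivative is of order 2).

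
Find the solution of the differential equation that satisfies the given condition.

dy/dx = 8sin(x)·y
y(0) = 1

General solution: y = Ce^(-8cos(x))
Applying IC y(0) = 1:
Particular solution: y = e^(8(1-cos(x)))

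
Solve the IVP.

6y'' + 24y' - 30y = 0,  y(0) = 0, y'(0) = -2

General solution: y = C₁e^x + C₂e^(-5x)
Applying ICs: C₁ = -1/3, C₂ = 1/3
Particular solution: y = -(1/3)e^x + (1/3)e^(-5x)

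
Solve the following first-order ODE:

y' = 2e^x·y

Separating variables and integrating:
ln|y| = 2e^x + C

General solution: y = Ce^(2e^x)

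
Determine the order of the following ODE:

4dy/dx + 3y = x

The order is 1 (highest derivative is of order 1).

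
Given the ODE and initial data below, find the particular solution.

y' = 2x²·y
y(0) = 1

General solution: y = Ce^(2x³/3)
Applying IC y(0) = 1:
Particular solution: y = e^(2x³/3)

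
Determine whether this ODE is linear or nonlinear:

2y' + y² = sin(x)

Nonlinear (y² term)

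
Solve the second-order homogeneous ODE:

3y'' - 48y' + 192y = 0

Characteristic equation: 3r² - 48r + 192 = 0
Divide by 3: r² - 16r + 64 = 0
Factored: (r - 8)² = 0
Repeated root: r = 8
General solution: y = (C₁ + C₂x)e^(8x)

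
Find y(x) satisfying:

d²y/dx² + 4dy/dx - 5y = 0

Characteristic equation: r² + 4r - 5 = 0
Roots: r = 1, -5 (distinct real)
General solution: y = C₁e^x + C₂e^(-5x)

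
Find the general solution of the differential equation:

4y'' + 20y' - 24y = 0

Characteristic equation: 4r² + 20r - 24 = 0
Divide by 4: r² + 5r - 6 = 0
Roots: r = 1, -6 (distinct real)
General solution: y = C₁e^x + C₂e^(-6x)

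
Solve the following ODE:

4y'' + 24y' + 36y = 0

Characteristic equation: 4r² + 24r + 36 = 0
Divide by 4: r² + 6r + 9 = 0
Factored: (r + 3)² = 0
Repeated root: r = -3
General solution: y = (C₁ + C₂x)e^(-3x)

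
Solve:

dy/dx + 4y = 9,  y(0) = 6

General solution: y = 9/4 + Ce^(-4x)
Applying y(0) = 6: C = 6 - 9/4 = 15/4
Particular solution: y = 9/4 + (15/4)e^(-4x)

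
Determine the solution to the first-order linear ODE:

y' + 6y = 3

Using integrating factor method:

General solution: y = 1/2 + Ce^(-6x)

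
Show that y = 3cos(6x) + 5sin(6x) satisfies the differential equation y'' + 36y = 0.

Verification:
y'' = -108cos(6x) - 180sin(6x)
y'' + 36y = 0 ✓

Yes, it is a solution.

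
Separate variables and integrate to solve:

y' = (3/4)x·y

Separating variables and integrating:
ln|y| = 3x^2/8 + C

General solution: y = Ce^(3x^2/8)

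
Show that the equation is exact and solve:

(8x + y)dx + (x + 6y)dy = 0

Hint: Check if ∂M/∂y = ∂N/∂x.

Verify exactness: ∂M/∂y = ∂N/∂x ✓
Find F(x,y) such that ∂F/∂x = M, ∂F/∂y = N
Solution: 4x² + xy + 3y² = C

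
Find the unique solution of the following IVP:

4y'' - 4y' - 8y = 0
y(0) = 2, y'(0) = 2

General solution: y = C₁e^(2x) + C₂e^(-x)
Applying ICs: C₁ = 4/3, C₂ = 2/3
Particular solution: y = (4/3)e^(2x) + (2/3)e^(-x)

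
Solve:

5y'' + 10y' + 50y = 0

Characteristic equation: 5r² + 10r + 50 = 0
Divide by 5: r² + 2r + 10 = 0
Roots: r = -1 ± 3i (complex conjugates)
General solution: y = e^(-x)(C₁cos(3x) + C₂sin(3x))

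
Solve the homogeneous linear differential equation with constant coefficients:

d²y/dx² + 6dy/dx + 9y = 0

Characteristic equation: r² + 6r + 9 = 0
Factored: (r + 3)² = 0
Repeated root: r = -3
General solution: y = (C₁ + C₂x)e^(-3x)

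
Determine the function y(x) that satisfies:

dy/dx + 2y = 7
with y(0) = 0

General solution: y = 7/2 + Ce^(-2x)
Applying y(0) = 0: C = 0 - 7/2 = -7/2
Particular solution: y = 7/2 - (7/2)e^(-2x)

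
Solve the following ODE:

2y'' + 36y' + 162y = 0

Characteristic equation: 2r² + 36r + 162 = 0
Divide by 2: r² + 18r + 81 = 0
Factored: (r + 9)² = 0
Repeated root: r = -9
General solution: y = (C₁ + C₂x)e^(-9x)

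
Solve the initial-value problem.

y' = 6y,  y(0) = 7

General solution: y = Ce^(6x)
Applying IC y(0) = 7:
Particular solution: y = 7e^(6x)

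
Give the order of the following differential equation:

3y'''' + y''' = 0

The order is 4 (highest derivative is of order 4).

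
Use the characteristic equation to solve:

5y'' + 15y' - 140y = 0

Characteristic equation: 5r² + 15r - 140 = 0
Divide by 5: r² + 3r - 28 = 0
Roots: r = 4, -7 (distinct real)
General solution: y = C₁e^(4x) + C₂e^(-7x)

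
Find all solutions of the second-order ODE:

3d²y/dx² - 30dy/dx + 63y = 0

Characteristic equation: 3r² - 30r + 63 = 0
Divide by 3: r² - 10r + 21 = 0
Roots: r = 3, 7 (distinct real)
General solution: y = C₁e^(3x) + C₂e^(7x)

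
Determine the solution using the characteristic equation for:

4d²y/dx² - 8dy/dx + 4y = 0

Characteristic equation: 4r² - 8r + 4 = 0
Divide by 4: r² - 2r + 1 = 0
Factored: (r - 1)² = 0
Repeated root: r = 1
General solution: y = (C₁ + C₂x)e^x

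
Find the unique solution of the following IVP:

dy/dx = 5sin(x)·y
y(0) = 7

General solution: y = Ce^(-5cos(x))
Applying IC y(0) = 7:
Particular solution: y = 7e^(5(1-cos(x)))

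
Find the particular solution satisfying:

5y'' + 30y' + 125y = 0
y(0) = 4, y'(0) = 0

General solution: y = e^(-3x)(C₁cos(4x) + C₂sin(4x))
Complex roots r = -3 ± 4i
Applying ICs: C₁ = 4, C₂ = 3
Particular solution: y = e^(-3x)(4cos(4x) + 3sin(4x))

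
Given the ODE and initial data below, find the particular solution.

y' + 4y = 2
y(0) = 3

General solution: y = 1/2 + Ce^(-4x)
Applying y(0) = 3: C = 3 - 1/2 = 5/2
Particular solution: y = 1/2 + (5/2)e^(-4x)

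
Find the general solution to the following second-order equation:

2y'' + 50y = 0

Characteristic equation: 2r² + 50 = 0
Divide by 2: r² + 25 = 0
Roots: r = ±5i (complex conjugates)
General solution: y = C₁cos(5x) + C₂sin(5x)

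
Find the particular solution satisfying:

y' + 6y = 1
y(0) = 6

General solution: y = 1/6 + Ce^(-6x)
Applying y(0) = 6: C = 6 - 1/6 = 35/6
Particular solution: y = 1/6 + (35/6)e^(-6x)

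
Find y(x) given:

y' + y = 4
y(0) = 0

General solution: y = 4 + Ce^(-x)
Applying y(0) = 0: C = 0 - 4 = -4
Particular solution: y = 4 - 4e^(-x)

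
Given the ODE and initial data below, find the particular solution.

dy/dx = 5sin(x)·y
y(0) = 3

General solution: y = Ce^(-5cos(x))
Applying IC y(0) = 3:
Particular solution: y = 3e^(5(1-cos(x)))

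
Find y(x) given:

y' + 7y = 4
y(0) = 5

General solution: y = 4/7 + Ce^(-7x)
Applying y(0) = 5: C = 5 - 4/7 = 31/7
Particular solution: y = 4/7 + (31/7)e^(-7x)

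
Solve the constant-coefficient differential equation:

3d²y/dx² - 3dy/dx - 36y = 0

Characteristic equation: 3r² - 3r - 36 = 0
Divide by 3: r² - r - 12 = 0
Roots: r = 4, -3 (distinct real)
General solution: y = C₁e^(4x) + C₂e^(-3x)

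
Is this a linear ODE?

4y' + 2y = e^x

Yes. Linear (y and its derivatives appear to the first power only, no products of y terms)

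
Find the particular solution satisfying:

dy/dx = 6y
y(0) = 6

General solution: y = Ce^(6x)
Applying IC y(0) = 6:
Particular solution: y = 6e^(6x)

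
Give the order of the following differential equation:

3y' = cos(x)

The order is 1 (highest derivative is of order 1).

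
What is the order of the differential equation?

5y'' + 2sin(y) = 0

The order is 2 (highest derivative is of order 2).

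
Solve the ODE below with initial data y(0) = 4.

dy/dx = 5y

General solution: y = Ce^(5x)
Applying IC y(0) = 4:
Particular solution: y = 4e^(5x)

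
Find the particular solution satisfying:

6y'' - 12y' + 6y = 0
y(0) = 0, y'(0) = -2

General solution: y = (C₁ + C₂x)e^x
Repeated root r = 1
Applying ICs: C₁ = 0, C₂ = -2
Particular solution: y = -2xe^x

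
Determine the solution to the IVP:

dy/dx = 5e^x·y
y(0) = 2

General solution: y = Ce^(5e^x)
Applying IC y(0) = 2:
Particular solution: y = 2e^(5(e^x - 1))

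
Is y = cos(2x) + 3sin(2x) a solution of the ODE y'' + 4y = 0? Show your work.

Verification:
y'' = -4cos(2x) - 12sin(2x)
y'' + 4y = 0 ✓

Yes, it is a solution.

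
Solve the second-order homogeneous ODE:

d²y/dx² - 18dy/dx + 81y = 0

Characteristic equation: r² - 18r + 81 = 0
Factored: (r - 9)² = 0
Repeated root: r = 9
General solution: y = (C₁ + C₂x)e^(9x)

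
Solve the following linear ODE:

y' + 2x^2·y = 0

Using integrating factor method:

General solution: y = Ce^(-2x^3/3)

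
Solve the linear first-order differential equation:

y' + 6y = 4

Using integrating factor method:

General solution: y = 2/3 + Ce^(-6x)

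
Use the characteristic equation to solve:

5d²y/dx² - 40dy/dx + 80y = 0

Characteristic equation: 5r² - 40r + 80 = 0
Divide by 5: r² - 8r + 16 = 0
Factored: (r - 4)² = 0
Repeated root: r = 4
General solution: y = (C₁ + C₂x)e^(4x)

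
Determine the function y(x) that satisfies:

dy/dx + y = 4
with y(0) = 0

General solution: y = 4 + Ce^(-x)
Applying y(0) = 0: C = 0 - 4 = -4
Particular solution: y = 4 - 4e^(-x)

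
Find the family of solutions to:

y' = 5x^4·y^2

Separating variables and integrating:
-1/y = x^5 + C

General solution: y^-1 = -x^5 + C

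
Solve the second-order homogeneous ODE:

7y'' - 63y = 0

Characteristic equation: 7r² - 63 = 0
Divide by 7: r² - 9 = 0
Roots: r = 3, -3 (distinct real)
General solution: y = C₁e^(3x) + C₂e^(-3x)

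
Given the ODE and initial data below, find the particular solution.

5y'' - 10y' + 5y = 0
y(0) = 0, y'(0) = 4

General solution: y = (C₁ + C₂x)e^x
Repeated root r = 1
Applying ICs: C₁ = 0, C₂ = 4
Particular solution: y = 4xe^x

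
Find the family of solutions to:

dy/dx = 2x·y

Separating variables and integrating:
ln|y| = x^2 + C

General solution: y = Ce^(x^2)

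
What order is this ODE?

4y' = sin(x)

The order is 1 (highest derivative is of order 1).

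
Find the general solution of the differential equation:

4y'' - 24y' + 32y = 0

Characteristic equation: 4r² - 24r + 32 = 0
Divide by 4: r² - 6r + 8 = 0
Roots: r = 2, 4 (distinct real)
General solution: y = C₁e^(2x) + C₂e^(4x)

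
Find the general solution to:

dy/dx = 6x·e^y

Separating variables and integrating:
-e^(-y) = 3x² + C

General solution: y = -ln(C - 3x²)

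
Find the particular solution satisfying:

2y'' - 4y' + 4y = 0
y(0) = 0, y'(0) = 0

General solution: y = e^x(C₁cos(x) + C₂sin(x))
Complex roots r = 1 ± i
Applying ICs: C₁ = 0, C₂ = 0
Particular solution: y = 0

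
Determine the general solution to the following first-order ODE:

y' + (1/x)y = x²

Using integrating factor method:

General solution: y = (1/4)x^3 + C/x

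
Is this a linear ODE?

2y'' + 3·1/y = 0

No. Nonlinear (1/y term)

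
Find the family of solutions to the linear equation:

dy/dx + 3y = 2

Using integrating factor method:

General solution: y = 2/3 + Ce^(-3x)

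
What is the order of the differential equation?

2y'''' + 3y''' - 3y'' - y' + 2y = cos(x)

The order is 4 (highest derivative is of order 4).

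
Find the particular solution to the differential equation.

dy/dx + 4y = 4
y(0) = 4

General solution: y = 1 + Ce^(-4x)
Applying y(0) = 4: C = 4 - 1 = 3
Particular solution: y = 1 + 3e^(-4x)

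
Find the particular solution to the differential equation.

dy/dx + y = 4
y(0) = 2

General solution: y = 4 + Ce^(-x)
Applying y(0) = 2: C = 2 - 4 = -2
Particular solution: y = 4 - 2e^(-x)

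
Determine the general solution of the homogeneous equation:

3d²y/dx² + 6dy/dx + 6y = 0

Characteristic equation: 3r² + 6r + 6 = 0
Divide by 3: r² + 2r + 2 = 0
Roots: r = -1 ± i (complex conjugates)
General solution: y = e^(-x)(C₁cos(x) + C₂sin(x))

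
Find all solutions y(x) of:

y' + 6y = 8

Using integrating factor method:

General solution: y = 4/3 + Ce^(-6x)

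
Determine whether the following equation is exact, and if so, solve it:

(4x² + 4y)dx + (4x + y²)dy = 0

Verify exactness: ∂M/∂y = ∂N/∂x ✓
Find F(x,y) such that ∂F/∂x = M, ∂F/∂y = N
Solution: 4x³/3 + 4xy + y³/3 = C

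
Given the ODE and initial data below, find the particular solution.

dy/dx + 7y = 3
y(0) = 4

General solution: y = 3/7 + Ce^(-7x)
Applying y(0) = 4: C = 4 - 3/7 = 25/7
Particular solution: y = 3/7 + (25/7)e^(-7x)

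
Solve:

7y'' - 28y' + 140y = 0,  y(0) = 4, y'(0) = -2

General solution: y = e^(2x)(C₁cos(4x) + C₂sin(4x))
Complex roots r = 2 ± 4i
Applying ICs: C₁ = 4, C₂ = -5/2
Particular solution: y = e^(2x)(4cos(4x) - (5/2)sin(4x))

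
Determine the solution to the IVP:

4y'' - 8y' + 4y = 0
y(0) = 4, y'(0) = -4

General solution: y = (C₁ + C₂x)e^x
Repeated root r = 1
Applying ICs: C₁ = 4, C₂ = -8
Particular solution: y = (4 - 8x)e^x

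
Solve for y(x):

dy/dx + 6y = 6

Using integrating factor method:

General solution: y = 1 + Ce^(-6x)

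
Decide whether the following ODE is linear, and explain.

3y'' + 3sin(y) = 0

Nonlinear (sin(y) is nonlinear in y)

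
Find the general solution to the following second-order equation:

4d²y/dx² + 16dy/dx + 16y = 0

Characteristic equation: 4r² + 16r + 16 = 0
Divide by 4: r² + 4r + 4 = 0
Factored: (r + 2)² = 0
Repeated root: r = -2
General solution: y = (C₁ + C₂x)e^(-2x)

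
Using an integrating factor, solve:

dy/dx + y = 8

Using integrating factor method:

General solution: y = 8 + Ce^(-x)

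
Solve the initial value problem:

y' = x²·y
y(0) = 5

General solution: y = Ce^(x³/3)
Applying IC y(0) = 5:
Particular solution: y = 5e^(x³/3)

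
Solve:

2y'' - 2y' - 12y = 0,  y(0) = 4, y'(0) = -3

General solution: y = C₁e^(3x) + C₂e^(-2x)
Applying ICs: C₁ = 1, C₂ = 3
Particular solution: y = e^(3x) + 3e^(-2x)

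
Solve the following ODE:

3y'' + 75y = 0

Characteristic equation: 3r² + 75 = 0
Divide by 3: r² + 25 = 0
Roots: r = ±5i (complex conjugates)
General solution: y = C₁cos(5x) + C₂sin(5x)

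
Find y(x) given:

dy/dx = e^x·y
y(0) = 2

General solution: y = Ce^(e^x)
Applying IC y(0) = 2:
Particular solution: y = 2e^(e^x - 1)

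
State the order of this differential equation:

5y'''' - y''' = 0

The order is 4 (highest derivative is of order 4).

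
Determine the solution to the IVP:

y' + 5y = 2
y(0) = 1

General solution: y = 2/5 + Ce^(-5x)
Applying y(0) = 1: C = 1 - 2/5 = 3/5
Particular solution: y = 2/5 + (3/5)e^(-5x)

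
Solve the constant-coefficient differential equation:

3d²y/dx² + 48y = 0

Characteristic equation: 3r² + 48 = 0
Divide by 3: r² + 16 = 0
Roots: r = ±4i (complex conjugates)
General solution: y = C₁cos(4x) + C₂sin(4x)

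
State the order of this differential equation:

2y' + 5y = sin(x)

The order is 1 (highest derivative is of order 1).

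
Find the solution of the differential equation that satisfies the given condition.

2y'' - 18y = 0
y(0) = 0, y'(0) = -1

General solution: y = C₁e^(3x) + C₂e^(-3x)
Applying ICs: C₁ = -1/6, C₂ = 1/6
Particular solution: y = -(1/6)e^(3x) + (1/6)e^(-3x)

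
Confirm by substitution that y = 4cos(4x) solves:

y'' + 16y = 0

Verification:
y'' = -64cos(4x)
y'' + 16y = 0 ✓

Yes, it is a solution.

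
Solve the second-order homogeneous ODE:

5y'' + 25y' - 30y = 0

Characteristic equation: 5r² + 25r - 30 = 0
Divide by 5: r² + 5r - 6 = 0
Roots: r = 1, -6 (distinct real)
General solution: y = C₁e^x + C₂e^(-6x)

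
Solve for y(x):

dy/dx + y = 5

Using integrating factor method:

General solution: y = 5 + Ce^(-x)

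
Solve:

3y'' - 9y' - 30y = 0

Characteristic equation: 3r² - 9r - 30 = 0
Divide by 3: r² - 3r - 10 = 0
Roots: r = 5, -2 (distinct real)
General solution: y = C₁e^(5x) + C₂e^(-2x)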